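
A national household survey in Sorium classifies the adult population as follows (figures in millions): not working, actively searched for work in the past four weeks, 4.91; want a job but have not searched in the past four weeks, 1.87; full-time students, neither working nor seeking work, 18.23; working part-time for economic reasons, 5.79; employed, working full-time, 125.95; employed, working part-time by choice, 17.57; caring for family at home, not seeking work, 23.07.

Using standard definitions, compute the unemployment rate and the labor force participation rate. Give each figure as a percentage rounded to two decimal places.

Employed = 5.79 + 125.95 + 17.57 = 149.31 million (anyone who worked, including part-time for economic reasons, counts as employed).
Unemployed = 4.91 million.
Labor force = 149.31 + 4.91 = 154.22 million.
Not in labor force = 1.87 + 18.23 + 23.07 = 43.17 million (those not working and not actively searching are outside the labor force — including those who want a job but have given up searching).
Civilian working-age population = 154.22 + 43.17 = 197.39 million.
Unemployment rate = 4.91 / 154.22 = 3.18%.
Labor force participation rate = 154.22 / 197.39 = 78.13%.

Unemployment rate ≈ 3.18%; labor force participation rate ≈ 78.13%.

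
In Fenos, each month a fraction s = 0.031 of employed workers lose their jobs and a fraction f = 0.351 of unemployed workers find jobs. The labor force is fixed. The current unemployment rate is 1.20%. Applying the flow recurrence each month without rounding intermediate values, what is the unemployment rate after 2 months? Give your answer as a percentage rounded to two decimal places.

With a fixed labor force, u_{t+1} = u_t + s·(1−u_t) − f·u_t = u_t·(1−s−f) + s.
Here 1−s−f = 0.618 and s = 0.031.
u_1 = 0.012000 × 0.618 + 0.031 = 0.038416.
u_2 = 0.038416 × 0.618 + 0.031 = 0.054741.

Unemployment rate after two months ≈ 5.47%.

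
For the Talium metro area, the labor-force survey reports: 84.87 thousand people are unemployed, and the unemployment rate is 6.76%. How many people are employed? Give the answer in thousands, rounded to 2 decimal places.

Labor force = U / u = 84.87 / 0.0676 ≈ 1,255.47 thousand.
Employed = labor force − unemployed = 1,255.47 − 84.87 = 1,170.60 thousand.

About 1,170.60 thousand are employed.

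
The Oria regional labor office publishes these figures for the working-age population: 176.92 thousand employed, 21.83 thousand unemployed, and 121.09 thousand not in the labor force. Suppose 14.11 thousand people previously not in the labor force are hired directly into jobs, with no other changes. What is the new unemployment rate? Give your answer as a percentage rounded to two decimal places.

Initially, labor force = 176.92 + 21.83 = 198.75 thousand, so u = 21.83/198.75 = 10.98%.
After the change, employed and labor force both rise by 14.11; unemployed unchanged → E = 191.03, U = 21.83, labor force = 212.86 thousand.
New unemployment rate = 21.83 / 212.86 = 10.26%.

New unemployment rate ≈ 10.26%.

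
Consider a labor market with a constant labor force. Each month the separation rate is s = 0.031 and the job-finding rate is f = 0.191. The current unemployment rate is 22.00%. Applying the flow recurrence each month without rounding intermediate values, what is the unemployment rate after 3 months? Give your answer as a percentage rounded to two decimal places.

With a fixed labor force, u_{t+1} = u_t + s·(1−u_t) − f·u_t = u_t·(1−s−f) + s.
Here 1−s−f = 0.778 and s = 0.031.
u_1 = 0.220000 × 0.778 + 0.031 = 0.202160.
u_2 = 0.202160 × 0.778 + 0.031 = 0.188280.
u_3 = 0.188280 × 0.778 + 0.031 = 0.177482.

Unemployment rate after three months ≈ 17.75%.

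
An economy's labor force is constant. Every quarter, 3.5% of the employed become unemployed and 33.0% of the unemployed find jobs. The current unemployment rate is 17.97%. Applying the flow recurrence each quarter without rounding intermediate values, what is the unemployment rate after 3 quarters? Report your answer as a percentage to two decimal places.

Unemployment rate after three quarters ≈ 11.73%.

With a fixed labor force, u_{t+1} = u_t + s·(1−u_t) − f·u_t = u_t·(1−s−f) + s.
Here 1−s−f = 0.635 and s = 0.035.
u_1 = 0.179700 × 0.635 + 0.035 = 0.149110.
u_2 = 0.149110 × 0.635 + 0.035 = 0.129685.
u_3 = 0.129685 × 0.635 + 0.035 = 0.117350.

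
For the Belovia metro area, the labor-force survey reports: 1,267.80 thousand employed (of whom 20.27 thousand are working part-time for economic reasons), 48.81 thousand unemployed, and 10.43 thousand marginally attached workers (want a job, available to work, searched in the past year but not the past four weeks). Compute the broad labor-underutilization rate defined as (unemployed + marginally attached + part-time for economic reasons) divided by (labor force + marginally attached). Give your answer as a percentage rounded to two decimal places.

Labor force = 1,267.80 + 48.81 = 1,316.61 thousand.
Numerator = 48.81 + 10.43 + 20.27 = 79.51 thousand.
Denominator = 1,316.61 + 10.43 = 1,327.04 thousand.
Broad rate = 79.51 / 1,327.04 = 5.99%.

Broad underutilization rate ≈ 5.99%.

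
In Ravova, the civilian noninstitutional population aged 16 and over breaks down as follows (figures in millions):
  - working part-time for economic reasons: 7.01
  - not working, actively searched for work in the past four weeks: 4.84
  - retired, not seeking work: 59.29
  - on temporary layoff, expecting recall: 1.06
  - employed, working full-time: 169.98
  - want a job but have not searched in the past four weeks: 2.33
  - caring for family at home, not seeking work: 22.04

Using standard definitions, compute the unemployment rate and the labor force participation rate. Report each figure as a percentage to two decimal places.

Employed = 7.01 + 169.98 = 176.99 million (anyone who worked, including part-time for economic reasons, counts as employed).
Unemployed = 4.84 + 1.06 = 5.90 million (jobless and actively searching, or on temporary layoff).
Labor force = 176.99 + 5.90 = 182.89 million.
Not in labor force = 59.29 + 2.33 + 22.04 = 83.66 million (those not working and not actively searching are outside the labor force — including those who want a job but have given up searching).
Civilian working-age population = 182.89 + 83.66 = 266.55 million.
Unemployment rate = 5.90 / 182.89 = 3.23%.
Labor force participation rate = 182.89 / 266.55 = 68.61%.

Unemployment rate ≈ 3.23%; labor force participation rate ≈ 68.61%.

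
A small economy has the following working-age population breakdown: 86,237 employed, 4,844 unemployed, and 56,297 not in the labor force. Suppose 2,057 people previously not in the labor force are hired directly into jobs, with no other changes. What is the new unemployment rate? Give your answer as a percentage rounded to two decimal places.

New unemployment rate ≈ 5.20%.

Initially, labor force = 86,237 + 4,844 = 91,081, so u = 4,844/91,081 = 5.32%.
After the change, employed and labor force both rise by 2,057; unemployed unchanged → E = 88,294, U = 4,844, labor force = 93,138.
New unemployment rate = 4,844 / 93,138 = 5.20%.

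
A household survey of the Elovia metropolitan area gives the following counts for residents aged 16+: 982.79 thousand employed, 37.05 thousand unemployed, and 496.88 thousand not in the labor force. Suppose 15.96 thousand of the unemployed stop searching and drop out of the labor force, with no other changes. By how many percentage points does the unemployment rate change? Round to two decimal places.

The unemployment rate changes by −1.53 percentage points.

Initially, labor force = 982.79 + 37.05 = 1,019.84 thousand, so u = 37.05/1,019.84 = 3.63%.
After the change, unemployed and labor force both fall by 15.96 → E = 982.79, U = 21.09, labor force = 1,003.88 thousand.
New unemployment rate = 21.09 / 1,003.88 = 2.10%.
Change = 2.10% − 3.63% = −1.53 percentage points.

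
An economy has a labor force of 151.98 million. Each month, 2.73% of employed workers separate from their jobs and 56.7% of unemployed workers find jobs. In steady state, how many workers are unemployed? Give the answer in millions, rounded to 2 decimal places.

About 6.98 million are unemployed in steady state.

Steady-state unemployment rate u* = s/(s+f) = 2.73/(2.73+56.7) = 0.045936.
Unemployed = u* × labor force = 0.045936 × 151.98 ≈ 6.98 million.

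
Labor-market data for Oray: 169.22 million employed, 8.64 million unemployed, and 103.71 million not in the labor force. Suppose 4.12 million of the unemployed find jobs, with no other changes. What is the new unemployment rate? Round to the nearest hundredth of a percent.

Initially, labor force = 169.22 + 8.64 = 177.86 million, so u = 8.64/177.86 = 4.86%.
After the change, unemployed falls and employed rises by 4.12; labor force unchanged → E = 173.34, U = 4.52, labor force = 177.86 million.
New unemployment rate = 4.52 / 177.86 = 2.54%.

New unemployment rate ≈ 2.54%.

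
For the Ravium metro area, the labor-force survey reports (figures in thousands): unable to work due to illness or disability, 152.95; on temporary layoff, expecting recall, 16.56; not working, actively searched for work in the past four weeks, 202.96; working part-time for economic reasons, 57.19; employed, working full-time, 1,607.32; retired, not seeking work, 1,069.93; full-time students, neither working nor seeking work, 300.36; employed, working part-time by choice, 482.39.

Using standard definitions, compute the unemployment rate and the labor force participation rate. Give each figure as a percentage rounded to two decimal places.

Unemployment rate ≈ 9.28%; labor force participation rate ≈ 60.84%.

Employed = 57.19 + 1,607.32 + 482.39 = 2,146.90 thousand (anyone who worked, including part-time for economic reasons, counts as employed).
Unemployed = 16.56 + 202.96 = 219.52 thousand (jobless and actively searching, or on temporary layoff).
Labor force = 2,146.90 + 219.52 = 2,366.42 thousand.
Not in labor force = 152.95 + 1,069.93 + 300.36 = 1,523.24 thousand (those not working and not actively searching are outside the labor force).
Civilian working-age population = 2,366.42 + 1,523.24 = 3,889.66 thousand.
Unemployment rate = 219.52 / 2,366.42 = 9.28%.
Labor force participation rate = 2,366.42 / 3,889.66 = 60.84%.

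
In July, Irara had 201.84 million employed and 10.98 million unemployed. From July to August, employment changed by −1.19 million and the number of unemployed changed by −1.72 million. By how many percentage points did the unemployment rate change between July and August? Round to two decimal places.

The unemployment rate changed by −0.75 percentage points.

July: labor force = 201.84 + 10.98 = 212.82; u = 10.98/212.82 = 5.16%.
August: labor force = 200.65 + 9.26 = 209.91; u = 9.26/209.91 = 4.41%.
Change = 4.41% − 5.16% = −0.75 pp.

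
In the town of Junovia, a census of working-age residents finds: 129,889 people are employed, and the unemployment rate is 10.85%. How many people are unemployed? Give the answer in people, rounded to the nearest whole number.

Let U be the number unemployed. The labor force is E + U, and U/(E+U) = 0.1085.
So U = 0.1085 × 129,889 / (1 − 0.1085) = 14092.96 / 0.8915 ≈ 15,808.

About 15,808 are unemployed.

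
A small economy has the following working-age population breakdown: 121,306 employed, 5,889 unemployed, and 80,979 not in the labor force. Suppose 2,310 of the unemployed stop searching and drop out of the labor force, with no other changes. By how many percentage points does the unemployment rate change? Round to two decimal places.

The unemployment rate changes by −1.76 percentage points.

Initially, labor force = 121,306 + 5,889 = 127,195, so u = 5,889/127,195 = 4.63%.
After the change, unemployed and labor force both fall by 2,310 → E = 121,306, U = 3,579, labor force = 124,885.
New unemployment rate = 3,579 / 124,885 = 2.87%.
Change = 2.87% − 4.63% = −1.76 percentage points.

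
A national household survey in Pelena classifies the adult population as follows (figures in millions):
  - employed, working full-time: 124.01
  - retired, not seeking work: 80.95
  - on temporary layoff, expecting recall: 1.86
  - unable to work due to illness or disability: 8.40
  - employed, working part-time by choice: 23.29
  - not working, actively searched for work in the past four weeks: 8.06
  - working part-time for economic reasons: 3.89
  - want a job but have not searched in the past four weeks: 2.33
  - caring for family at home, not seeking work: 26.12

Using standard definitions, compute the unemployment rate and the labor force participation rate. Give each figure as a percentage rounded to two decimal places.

Unemployment rate ≈ 6.16%; labor force participation rate ≈ 57.76%.

Employed = 124.01 + 23.29 + 3.89 = 151.19 million (anyone who worked, including part-time for economic reasons, counts as employed).
Unemployed = 1.86 + 8.06 = 9.92 million (jobless and actively searching, or on temporary layoff).
Labor force = 151.19 + 9.92 = 161.11 million.
Not in labor force = 80.95 + 8.40 + 2.33 + 26.12 = 117.80 million (those not working and not actively searching are outside the labor force — including those who want a job but have given up searching).
Civilian working-age population = 161.11 + 117.80 = 278.91 million.
Unemployment rate = 9.92 / 161.11 = 6.16%.
Labor force participation rate = 161.11 / 278.91 = 57.76%.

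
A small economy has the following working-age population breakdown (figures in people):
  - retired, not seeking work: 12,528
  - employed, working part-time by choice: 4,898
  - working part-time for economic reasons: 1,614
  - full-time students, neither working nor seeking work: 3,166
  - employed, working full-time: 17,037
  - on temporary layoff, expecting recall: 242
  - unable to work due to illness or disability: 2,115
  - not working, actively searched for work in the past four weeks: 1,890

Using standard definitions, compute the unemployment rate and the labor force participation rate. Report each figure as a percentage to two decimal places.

Unemployment rate ≈ 8.30%; labor force participation rate ≈ 59.05%.

Employed = 4,898 + 1,614 + 17,037 = 23,549 (anyone who worked, including part-time for economic reasons, counts as employed).
Unemployed = 242 + 1,890 = 2,132 (jobless and actively searching, or on temporary layoff).
Labor force = 23,549 + 2,132 = 25,681.
Not in labor force = 12,528 + 3,166 + 2,115 = 17,809 (those not working and not actively searching are outside the labor force).
Civilian working-age population = 25,681 + 17,809 = 43,490.
Unemployment rate = 2,132 / 25,681 = 8.30%.
Labor force participation rate = 25,681 / 43,490 = 59.05%.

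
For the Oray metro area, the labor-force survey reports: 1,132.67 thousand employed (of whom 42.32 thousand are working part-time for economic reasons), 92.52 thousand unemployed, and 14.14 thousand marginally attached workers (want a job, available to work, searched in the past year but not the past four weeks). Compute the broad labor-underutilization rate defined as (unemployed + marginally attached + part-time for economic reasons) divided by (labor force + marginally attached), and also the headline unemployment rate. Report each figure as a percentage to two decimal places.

Broad underutilization rate ≈ 12.02%; headline unemployment rate ≈ 7.55%.

Labor force = 1,132.67 + 92.52 = 1,225.19 thousand.
Numerator = 92.52 + 14.14 + 42.32 = 148.98 thousand.
Denominator = 1,225.19 + 14.14 = 1,239.33 thousand.
Broad rate = 148.98 / 1,239.33 = 12.02%.
Headline unemployment rate = 92.52 / 1,225.19 = 7.55%.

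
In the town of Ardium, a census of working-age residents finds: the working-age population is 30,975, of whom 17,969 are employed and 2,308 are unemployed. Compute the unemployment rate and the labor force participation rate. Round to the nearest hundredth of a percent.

Labor force = employed + unemployed = 17,969 + 2,308 = 20,277.
Unemployment rate = 2,308 / 20,277 = 11.38%.
Labor force participation rate = 20,277 / 30,975 = 65.46%.

Unemployment rate ≈ 11.38%; labor force participation rate ≈ 65.46%.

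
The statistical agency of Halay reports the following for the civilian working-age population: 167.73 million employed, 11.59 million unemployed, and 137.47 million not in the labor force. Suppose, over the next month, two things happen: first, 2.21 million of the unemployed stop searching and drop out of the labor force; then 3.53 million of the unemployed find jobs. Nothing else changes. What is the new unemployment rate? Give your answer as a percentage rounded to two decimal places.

Initially, labor force = 167.73 + 11.59 = 179.32 million, so u = 11.59/179.32 = 6.46%.
After the first change, unemployed and labor force both fall by 2.21 → E = 167.73, U = 9.38, labor force = 177.11 million.
After the second change, unemployed falls and employed rises by 3.53; labor force unchanged → E = 171.26, U = 5.85, labor force = 177.11 million.
New unemployment rate = 5.85 / 177.11 = 3.30%.

New unemployment rate ≈ 3.30%.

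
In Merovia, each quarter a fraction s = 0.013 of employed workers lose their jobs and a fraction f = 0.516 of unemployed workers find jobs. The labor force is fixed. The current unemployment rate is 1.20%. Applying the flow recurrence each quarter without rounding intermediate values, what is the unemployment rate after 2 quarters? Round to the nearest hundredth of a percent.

With a fixed labor force, u_{t+1} = u_t + s·(1−u_t) − f·u_t = u_t·(1−s−f) + s.
Here 1−s−f = 0.471 and s = 0.013.
u_1 = 0.012000 × 0.471 + 0.013 = 0.018652.
u_2 = 0.018652 × 0.471 + 0.013 = 0.021785.

Unemployment rate after two quarters ≈ 2.18%.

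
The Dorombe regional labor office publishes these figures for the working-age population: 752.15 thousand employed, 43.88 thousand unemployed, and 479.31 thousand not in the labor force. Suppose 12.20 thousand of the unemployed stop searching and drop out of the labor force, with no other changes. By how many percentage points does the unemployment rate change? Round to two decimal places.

The unemployment rate changes by −1.47 percentage points.

Initially, labor force = 752.15 + 43.88 = 796.03 thousand, so u = 43.88/796.03 = 5.51%.
After the change, unemployed and labor force both fall by 12.20 → E = 752.15, U = 31.68, labor force = 783.83 thousand.
New unemployment rate = 31.68 / 783.83 = 4.04%.
Change = 4.04% − 5.51% = −1.47 percentage points.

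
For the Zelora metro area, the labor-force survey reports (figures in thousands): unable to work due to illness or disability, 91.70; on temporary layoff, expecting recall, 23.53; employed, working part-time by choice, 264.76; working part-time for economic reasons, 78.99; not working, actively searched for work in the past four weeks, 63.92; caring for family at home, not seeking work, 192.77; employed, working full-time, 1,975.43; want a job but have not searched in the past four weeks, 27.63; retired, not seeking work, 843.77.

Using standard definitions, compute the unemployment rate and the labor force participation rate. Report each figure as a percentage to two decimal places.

Unemployment rate ≈ 3.63%; labor force participation rate ≈ 67.55%.

Employed = 264.76 + 78.99 + 1,975.43 = 2,319.18 thousand (anyone who worked, including part-time for economic reasons, counts as employed).
Unemployed = 23.53 + 63.92 = 87.45 thousand (jobless and actively searching, or on temporary layoff).
Labor force = 2,319.18 + 87.45 = 2,406.63 thousand.
Not in labor force = 91.70 + 192.77 + 27.63 + 843.77 = 1,155.87 thousand (those not working and not actively searching are outside the labor force — including those who want a job but have given up searching).
Civilian working-age population = 2,406.63 + 1,155.87 = 3,562.50 thousand.
Unemployment rate = 87.45 / 2,406.63 = 3.63%.
Labor force participation rate = 2,406.63 / 3,562.50 = 67.55%.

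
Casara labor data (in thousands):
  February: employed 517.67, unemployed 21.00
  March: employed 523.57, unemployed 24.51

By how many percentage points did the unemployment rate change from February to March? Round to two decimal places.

The unemployment rate changed by +0.57 percentage points.

February: labor force = 517.67 + 21.00 = 538.67; u = 21.00/538.67 = 3.90%.
March: labor force = 523.57 + 24.51 = 548.08; u = 24.51/548.08 = 4.47%.
Change = 4.47% − 3.90% = +0.57 pp.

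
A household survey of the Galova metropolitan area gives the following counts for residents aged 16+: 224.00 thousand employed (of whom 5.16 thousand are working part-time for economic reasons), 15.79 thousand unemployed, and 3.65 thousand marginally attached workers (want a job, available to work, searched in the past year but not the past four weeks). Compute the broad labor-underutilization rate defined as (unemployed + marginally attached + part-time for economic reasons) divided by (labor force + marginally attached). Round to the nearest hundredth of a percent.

Broad underutilization rate ≈ 10.11%.

Labor force = 224.00 + 15.79 = 239.79 thousand.
Numerator = 15.79 + 3.65 + 5.16 = 24.60 thousand.
Denominator = 239.79 + 3.65 = 243.44 thousand.
Broad rate = 24.60 / 243.44 = 10.11%.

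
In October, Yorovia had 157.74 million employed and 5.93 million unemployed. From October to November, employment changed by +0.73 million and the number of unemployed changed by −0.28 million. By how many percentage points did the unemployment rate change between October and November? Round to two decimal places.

October: labor force = 157.74 + 5.93 = 163.67; u = 5.93/163.67 = 3.62%.
November: labor force = 158.47 + 5.65 = 164.12; u = 5.65/164.12 = 3.44%.
Change = 3.44% − 3.62% = −0.18 pp.

The unemployment rate changed by −0.18 percentage points.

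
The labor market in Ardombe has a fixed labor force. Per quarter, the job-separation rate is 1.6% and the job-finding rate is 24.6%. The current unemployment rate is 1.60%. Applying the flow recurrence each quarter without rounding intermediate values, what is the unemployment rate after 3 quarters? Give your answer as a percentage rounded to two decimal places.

Unemployment rate after three quarters ≈ 4.30%.

With a fixed labor force, u_{t+1} = u_t + s·(1−u_t) − f·u_t = u_t·(1−s−f) + s.
Here 1−s−f = 0.738 and s = 0.016.
u_1 = 0.016000 × 0.738 + 0.016 = 0.027808.
u_2 = 0.027808 × 0.738 + 0.016 = 0.036522.
u_3 = 0.036522 × 0.738 + 0.016 = 0.042953.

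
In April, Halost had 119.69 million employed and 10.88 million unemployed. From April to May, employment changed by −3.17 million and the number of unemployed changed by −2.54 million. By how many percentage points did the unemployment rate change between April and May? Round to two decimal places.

The unemployment rate changed by −1.65 percentage points.

April: labor force = 119.69 + 10.88 = 130.57; u = 10.88/130.57 = 8.33%.
May: labor force = 116.52 + 8.34 = 124.86; u = 8.34/124.86 = 6.68%.
Change = 6.68% − 8.33% = −1.65 pp.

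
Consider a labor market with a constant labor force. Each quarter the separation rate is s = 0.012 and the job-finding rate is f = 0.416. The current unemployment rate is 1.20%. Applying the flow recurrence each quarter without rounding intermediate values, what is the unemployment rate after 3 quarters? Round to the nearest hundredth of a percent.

With a fixed labor force, u_{t+1} = u_t + s·(1−u_t) − f·u_t = u_t·(1−s−f) + s.
Here 1−s−f = 0.572 and s = 0.012.
u_1 = 0.012000 × 0.572 + 0.012 = 0.018864.
u_2 = 0.018864 × 0.572 + 0.012 = 0.022790.
u_3 = 0.022790 × 0.572 + 0.012 = 0.025036.

Unemployment rate after three quarters ≈ 2.50%.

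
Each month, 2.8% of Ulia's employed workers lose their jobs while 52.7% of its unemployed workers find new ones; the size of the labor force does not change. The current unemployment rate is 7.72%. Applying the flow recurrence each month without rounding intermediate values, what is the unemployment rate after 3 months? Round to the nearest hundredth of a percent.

Unemployment rate after three months ≈ 5.28%.

With a fixed labor force, u_{t+1} = u_t + s·(1−u_t) − f·u_t = u_t·(1−s−f) + s.
Here 1−s−f = 0.445 and s = 0.028.
u_1 = 0.077200 × 0.445 + 0.028 = 0.062354.
u_2 = 0.062354 × 0.445 + 0.028 = 0.055748.
u_3 = 0.055748 × 0.445 + 0.028 = 0.052808.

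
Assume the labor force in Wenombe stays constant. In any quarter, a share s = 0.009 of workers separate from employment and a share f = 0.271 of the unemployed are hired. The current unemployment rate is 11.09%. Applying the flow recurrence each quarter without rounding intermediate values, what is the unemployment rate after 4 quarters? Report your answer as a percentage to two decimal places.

With a fixed labor force, u_{t+1} = u_t + s·(1−u_t) − f·u_t = u_t·(1−s−f) + s.
Here 1−s−f = 0.720 and s = 0.009.
u_1 = 0.110900 × 0.720 + 0.009 = 0.088848.
u_2 = 0.088848 × 0.720 + 0.009 = 0.072971.
u_3 = 0.072971 × 0.720 + 0.009 = 0.061539.
u_4 = 0.061539 × 0.720 + 0.009 = 0.053308.

Unemployment rate after four quarters ≈ 5.33%.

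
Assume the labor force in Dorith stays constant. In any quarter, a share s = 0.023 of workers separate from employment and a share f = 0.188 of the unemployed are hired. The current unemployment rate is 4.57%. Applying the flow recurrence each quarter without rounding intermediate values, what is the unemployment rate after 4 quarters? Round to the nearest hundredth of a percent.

With a fixed labor force, u_{t+1} = u_t + s·(1−u_t) − f·u_t = u_t·(1−s−f) + s.
Here 1−s−f = 0.789 and s = 0.023.
u_1 = 0.045700 × 0.789 + 0.023 = 0.059057.
u_2 = 0.059057 × 0.789 + 0.023 = 0.069596.
u_3 = 0.069596 × 0.789 + 0.023 = 0.077911.
u_4 = 0.077911 × 0.789 + 0.023 = 0.084472.

Unemployment rate after four quarters ≈ 8.45%.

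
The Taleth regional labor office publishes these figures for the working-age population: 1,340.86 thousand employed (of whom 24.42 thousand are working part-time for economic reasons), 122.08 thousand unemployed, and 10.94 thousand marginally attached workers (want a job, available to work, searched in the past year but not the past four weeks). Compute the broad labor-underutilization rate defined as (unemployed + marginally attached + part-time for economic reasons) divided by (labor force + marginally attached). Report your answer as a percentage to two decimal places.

Broad underutilization rate ≈ 10.68%.

Labor force = 1,340.86 + 122.08 = 1,462.94 thousand.
Numerator = 122.08 + 10.94 + 24.42 = 157.44 thousand.
Denominator = 1,462.94 + 10.94 = 1,473.88 thousand.
Broad rate = 157.44 / 1,473.88 = 10.68%.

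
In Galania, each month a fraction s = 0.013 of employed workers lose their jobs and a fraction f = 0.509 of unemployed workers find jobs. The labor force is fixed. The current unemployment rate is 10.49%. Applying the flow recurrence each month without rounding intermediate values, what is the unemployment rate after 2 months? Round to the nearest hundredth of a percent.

With a fixed labor force, u_{t+1} = u_t + s·(1−u_t) − f·u_t = u_t·(1−s−f) + s.
Here 1−s−f = 0.478 and s = 0.013.
u_1 = 0.104900 × 0.478 + 0.013 = 0.063142.
u_2 = 0.063142 × 0.478 + 0.013 = 0.043182.

Unemployment rate after two months ≈ 4.32%.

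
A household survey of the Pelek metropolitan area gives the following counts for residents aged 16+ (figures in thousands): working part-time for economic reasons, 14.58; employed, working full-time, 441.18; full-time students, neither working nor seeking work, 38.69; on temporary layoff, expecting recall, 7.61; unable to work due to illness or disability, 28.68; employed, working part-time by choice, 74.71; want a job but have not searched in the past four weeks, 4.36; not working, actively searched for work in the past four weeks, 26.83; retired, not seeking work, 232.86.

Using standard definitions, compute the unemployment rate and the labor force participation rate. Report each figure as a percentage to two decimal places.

Unemployment rate ≈ 6.10%; labor force participation rate ≈ 64.97%.

Employed = 14.58 + 441.18 + 74.71 = 530.47 thousand (anyone who worked, including part-time for economic reasons, counts as employed).
Unemployed = 7.61 + 26.83 = 34.44 thousand (jobless and actively searching, or on temporary layoff).
Labor force = 530.47 + 34.44 = 564.91 thousand.
Not in labor force = 38.69 + 28.68 + 4.36 + 232.86 = 304.59 thousand (those not working and not actively searching are outside the labor force — including those who want a job but have given up searching).
Civilian working-age population = 564.91 + 304.59 = 869.50 thousand.
Unemployment rate = 34.44 / 564.91 = 6.10%.
Labor force participation rate = 564.91 / 869.50 = 64.97%.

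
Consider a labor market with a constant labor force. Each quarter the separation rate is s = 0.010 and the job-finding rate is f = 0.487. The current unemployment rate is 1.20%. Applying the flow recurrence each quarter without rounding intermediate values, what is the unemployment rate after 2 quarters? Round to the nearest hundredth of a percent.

Unemployment rate after two quarters ≈ 1.81%.

With a fixed labor force, u_{t+1} = u_t + s·(1−u_t) − f·u_t = u_t·(1−s−f) + s.
Here 1−s−f = 0.503 and s = 0.010.
u_1 = 0.012000 × 0.503 + 0.010 = 0.016036.
u_2 = 0.016036 × 0.503 + 0.010 = 0.018066.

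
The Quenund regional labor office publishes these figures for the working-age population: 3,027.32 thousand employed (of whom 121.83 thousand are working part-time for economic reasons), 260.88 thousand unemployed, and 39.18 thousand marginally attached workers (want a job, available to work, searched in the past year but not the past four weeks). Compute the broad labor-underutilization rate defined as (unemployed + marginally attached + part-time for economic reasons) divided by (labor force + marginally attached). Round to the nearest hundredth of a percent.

Broad underutilization rate ≈ 12.68%.

Labor force = 3,027.32 + 260.88 = 3,288.20 thousand.
Numerator = 260.88 + 39.18 + 121.83 = 421.89 thousand.
Denominator = 3,288.20 + 39.18 = 3,327.38 thousand.
Broad rate = 421.89 / 3,327.38 = 12.68%.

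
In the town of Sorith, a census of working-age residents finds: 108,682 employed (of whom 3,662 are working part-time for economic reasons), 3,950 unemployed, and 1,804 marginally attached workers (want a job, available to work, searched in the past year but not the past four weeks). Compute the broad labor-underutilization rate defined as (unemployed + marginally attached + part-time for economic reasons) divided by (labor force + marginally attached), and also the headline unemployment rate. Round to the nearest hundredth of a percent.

Labor force = 108,682 + 3,950 = 112,632.
Numerator = 3,950 + 1,804 + 3,662 = 9,416.
Denominator = 112,632 + 1,804 = 114,436.
Broad rate = 9,416 / 114,436 = 8.23%.
Headline unemployment rate = 3,950 / 112,632 = 3.51%.

Broad underutilization rate ≈ 8.23%; headline unemployment rate ≈ 3.51%.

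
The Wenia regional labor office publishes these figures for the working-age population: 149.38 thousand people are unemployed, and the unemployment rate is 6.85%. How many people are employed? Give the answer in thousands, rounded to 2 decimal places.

Labor force = U / u = 149.38 / 0.0685 ≈ 2,180.73 thousand.
Employed = labor force − unemployed = 2,180.73 − 149.38 = 2,031.35 thousand.

About 2,031.35 thousand are employed.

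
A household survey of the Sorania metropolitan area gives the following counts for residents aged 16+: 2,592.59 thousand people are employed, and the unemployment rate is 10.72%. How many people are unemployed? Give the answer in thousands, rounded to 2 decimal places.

Let U be the number unemployed. The labor force is E + U, and U/(E+U) = 0.1072.
So U = 0.1072 × 2,592.59 / (1 − 0.1072) = 277.9256 / 0.8928 ≈ 311.30 thousand.

About 311.30 thousand are unemployed.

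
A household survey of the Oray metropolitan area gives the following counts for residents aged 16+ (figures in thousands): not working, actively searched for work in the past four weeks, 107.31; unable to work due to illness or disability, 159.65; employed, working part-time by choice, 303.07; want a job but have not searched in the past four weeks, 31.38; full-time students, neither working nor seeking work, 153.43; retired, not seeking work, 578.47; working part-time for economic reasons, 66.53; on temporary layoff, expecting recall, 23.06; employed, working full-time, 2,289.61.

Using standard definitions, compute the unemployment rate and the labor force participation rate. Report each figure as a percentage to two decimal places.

Unemployment rate ≈ 4.67%; labor force participation rate ≈ 75.14%.

Employed = 303.07 + 66.53 + 2,289.61 = 2,659.21 thousand (anyone who worked, including part-time for economic reasons, counts as employed).
Unemployed = 107.31 + 23.06 = 130.37 thousand (jobless and actively searching, or on temporary layoff).
Labor force = 2,659.21 + 130.37 = 2,789.58 thousand.
Not in labor force = 159.65 + 31.38 + 153.43 + 578.47 = 922.93 thousand (those not working and not actively searching are outside the labor force — including those who want a job but have given up searching).
Civilian working-age population = 2,789.58 + 922.93 = 3,712.51 thousand.
Unemployment rate = 130.37 / 2,789.58 = 4.67%.
Labor force participation rate = 2,789.58 / 3,712.51 = 75.14%.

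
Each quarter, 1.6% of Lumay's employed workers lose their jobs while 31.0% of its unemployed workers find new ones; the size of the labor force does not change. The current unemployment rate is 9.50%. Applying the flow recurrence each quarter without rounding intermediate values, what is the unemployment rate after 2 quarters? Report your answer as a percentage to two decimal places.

With a fixed labor force, u_{t+1} = u_t + s·(1−u_t) − f·u_t = u_t·(1−s−f) + s.
Here 1−s−f = 0.674 and s = 0.016.
u_1 = 0.095000 × 0.674 + 0.016 = 0.080030.
u_2 = 0.080030 × 0.674 + 0.016 = 0.069940.

Unemployment rate after two quarters ≈ 6.99%.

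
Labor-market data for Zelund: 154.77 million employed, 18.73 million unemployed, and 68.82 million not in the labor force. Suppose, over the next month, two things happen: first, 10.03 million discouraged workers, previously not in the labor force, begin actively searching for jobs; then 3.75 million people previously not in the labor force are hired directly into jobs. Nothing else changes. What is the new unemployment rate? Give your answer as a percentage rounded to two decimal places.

New unemployment rate ≈ 15.36%.

Initially, labor force = 154.77 + 18.73 = 173.50 million, so u = 18.73/173.50 = 10.80%.
After the first change, unemployed and labor force both rise by 10.03 → E = 154.77, U = 28.76, labor force = 183.53 million.
After the second change, employed and labor force both rise by 3.75; unemployed unchanged → E = 158.52, U = 28.76, labor force = 187.28 million.
New unemployment rate = 28.76 / 187.28 = 15.36%.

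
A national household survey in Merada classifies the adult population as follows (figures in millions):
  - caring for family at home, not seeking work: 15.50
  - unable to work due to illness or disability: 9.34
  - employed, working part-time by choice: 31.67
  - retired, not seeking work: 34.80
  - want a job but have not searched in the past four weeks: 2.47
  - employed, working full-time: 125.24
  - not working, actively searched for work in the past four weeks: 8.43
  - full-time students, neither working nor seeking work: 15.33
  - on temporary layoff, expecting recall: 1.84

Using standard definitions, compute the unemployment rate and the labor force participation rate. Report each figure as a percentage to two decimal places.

Employed = 31.67 + 125.24 = 156.91 million.
Unemployed = 8.43 + 1.84 = 10.27 million (jobless and actively searching, or on temporary layoff).
Labor force = 156.91 + 10.27 = 167.18 million.
Not in labor force = 15.50 + 9.34 + 34.80 + 2.47 + 15.33 = 77.44 million (those not working and not actively searching are outside the labor force — including those who want a job but have given up searching).
Civilian working-age population = 167.18 + 77.44 = 244.62 million.
Unemployment rate = 10.27 / 167.18 = 6.14%.
Labor force participation rate = 167.18 / 244.62 = 68.34%.

Unemployment rate ≈ 6.14%; labor force participation rate ≈ 68.34%.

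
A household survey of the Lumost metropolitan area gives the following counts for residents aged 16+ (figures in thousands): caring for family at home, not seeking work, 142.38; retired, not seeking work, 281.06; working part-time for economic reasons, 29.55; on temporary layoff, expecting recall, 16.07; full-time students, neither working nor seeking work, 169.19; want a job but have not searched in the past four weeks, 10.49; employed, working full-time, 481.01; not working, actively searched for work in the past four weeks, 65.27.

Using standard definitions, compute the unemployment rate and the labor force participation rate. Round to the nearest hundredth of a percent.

Unemployment rate ≈ 13.74%; labor force participation rate ≈ 49.53%.

Employed = 29.55 + 481.01 = 510.56 thousand (anyone who worked, including part-time for economic reasons, counts as employed).
Unemployed = 16.07 + 65.27 = 81.34 thousand (jobless and actively searching, or on temporary layoff).
Labor force = 510.56 + 81.34 = 591.90 thousand.
Not in labor force = 142.38 + 281.06 + 169.19 + 10.49 = 603.12 thousand (those not working and not actively searching are outside the labor force — including those who want a job but have given up searching).
Civilian working-age population = 591.90 + 603.12 = 1,195.02 thousand.
Unemployment rate = 81.34 / 591.90 = 13.74%.
Labor force participation rate = 591.90 / 1,195.02 = 49.53%.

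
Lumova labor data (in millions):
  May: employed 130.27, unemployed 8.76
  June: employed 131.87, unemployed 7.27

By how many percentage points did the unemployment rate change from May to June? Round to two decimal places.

The unemployment rate changed by −1.08 percentage points.

May: labor force = 130.27 + 8.76 = 139.03; u = 8.76/139.03 = 6.30%.
June: labor force = 131.87 + 7.27 = 139.14; u = 7.27/139.14 = 5.22%.
Change = 5.22% − 6.30% = −1.08 pp.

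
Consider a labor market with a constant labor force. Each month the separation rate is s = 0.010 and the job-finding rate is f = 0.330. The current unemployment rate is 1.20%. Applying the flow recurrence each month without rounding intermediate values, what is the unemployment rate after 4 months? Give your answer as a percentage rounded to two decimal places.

With a fixed labor force, u_{t+1} = u_t + s·(1−u_t) − f·u_t = u_t·(1−s−f) + s.
Here 1−s−f = 0.660 and s = 0.010.
u_1 = 0.012000 × 0.660 + 0.010 = 0.017920.
u_2 = 0.017920 × 0.660 + 0.010 = 0.021827.
u_3 = 0.021827 × 0.660 + 0.010 = 0.024406.
u_4 = 0.024406 × 0.660 + 0.010 = 0.026108.

Unemployment rate after four months ≈ 2.61%.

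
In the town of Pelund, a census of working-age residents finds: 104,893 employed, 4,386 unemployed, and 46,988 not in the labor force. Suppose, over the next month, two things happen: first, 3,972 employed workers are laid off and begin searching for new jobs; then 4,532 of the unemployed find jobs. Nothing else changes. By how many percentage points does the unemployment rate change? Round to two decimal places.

Initially, labor force = 104,893 + 4,386 = 109,279, so u = 4,386/109,279 = 4.01%.
After the first change, employed falls and unemployed rises by 3,972; labor force unchanged → E = 100,921, U = 8,358, labor force = 109,279.
After the second change, unemployed falls and employed rises by 4,532; labor force unchanged → E = 105,453, U = 3,826, labor force = 109,279.
New unemployment rate = 3,826 / 109,279 = 3.50%.
Change = 3.50% − 4.01% = −0.51 percentage points.

The unemployment rate changes by −0.51 percentage points.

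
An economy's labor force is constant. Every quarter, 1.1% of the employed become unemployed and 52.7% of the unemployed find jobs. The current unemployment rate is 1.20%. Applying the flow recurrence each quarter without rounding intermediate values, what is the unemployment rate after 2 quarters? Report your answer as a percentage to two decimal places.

With a fixed labor force, u_{t+1} = u_t + s·(1−u_t) − f·u_t = u_t·(1−s−f) + s.
Here 1−s−f = 0.462 and s = 0.011.
u_1 = 0.012000 × 0.462 + 0.011 = 0.016544.
u_2 = 0.016544 × 0.462 + 0.011 = 0.018643.

Unemployment rate after two quarters ≈ 1.86%.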